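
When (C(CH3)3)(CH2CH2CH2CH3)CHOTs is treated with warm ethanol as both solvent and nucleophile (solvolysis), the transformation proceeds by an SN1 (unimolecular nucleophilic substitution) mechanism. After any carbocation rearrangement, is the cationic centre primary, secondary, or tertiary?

Step 1: Unassisted departure of TsO⁻ (taking the C–O bonding pair) generates a secondary carbocation.
Step 2: A methyl group with its bonding pair migrates from the adjacent tert-butyl carbon to the cationic centre — a 1,2-methyl shift — upgrading the secondary cation to a tertiary one.
The cation rearranges from secondary to tertiary via a 1,2-methyl shift from the adjacent tert-butyl carbon; the tertiary cation is what reacts next.

tertiary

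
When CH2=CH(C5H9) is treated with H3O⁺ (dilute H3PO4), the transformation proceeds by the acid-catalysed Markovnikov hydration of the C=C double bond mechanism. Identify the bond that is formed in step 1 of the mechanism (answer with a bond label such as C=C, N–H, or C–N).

Step 1: Electrophilic addition begins with the π(C=C) electrons forming a bond to the proton of H3O⁺. Following Markovnikov's rule, the resulting cation is secondary. H2O is released.
The bond formed in this step is the C–H bond.

C–H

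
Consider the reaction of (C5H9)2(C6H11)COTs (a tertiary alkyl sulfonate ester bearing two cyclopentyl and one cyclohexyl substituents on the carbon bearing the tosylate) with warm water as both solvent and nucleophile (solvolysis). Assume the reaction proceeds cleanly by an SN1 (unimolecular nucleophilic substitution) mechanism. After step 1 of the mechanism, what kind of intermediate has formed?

Step 1: Ionisation: the C–O σ-bond cleaves heterolytically; both bonding electrons depart with TsO⁻, leaving a tertiary carbocation at the α-carbon.
After step 1 the species present is a tertiary carbocation.

tertiary carbocation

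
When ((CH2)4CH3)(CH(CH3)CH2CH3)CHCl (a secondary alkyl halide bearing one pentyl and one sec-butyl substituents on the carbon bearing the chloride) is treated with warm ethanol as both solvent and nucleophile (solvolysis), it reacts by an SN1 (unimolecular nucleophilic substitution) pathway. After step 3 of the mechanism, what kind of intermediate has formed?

Step 1: Rate-determining heterolysis of the C–Cl bond gives Cl⁻ and a secondary carbocation.
Step 2: A hydride (H with its bonding pair) migrates from the adjacent sec-butyl carbon to the cationic centre — a 1,2-hydride shift — upgrading the secondary cation to a tertiary one.
Step 3: CH3CH2OH donates an oxygen lone pair into the empty p orbital of the cation, giving a protonated ether (an oxonium ion).
After step 3 the species present is an oxonium ion.

oxonium ion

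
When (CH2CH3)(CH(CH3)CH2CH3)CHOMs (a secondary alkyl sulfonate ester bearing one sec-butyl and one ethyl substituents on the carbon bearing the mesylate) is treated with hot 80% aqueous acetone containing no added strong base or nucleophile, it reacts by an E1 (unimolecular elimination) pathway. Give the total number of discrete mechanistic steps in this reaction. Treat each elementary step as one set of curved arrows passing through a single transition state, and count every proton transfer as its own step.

3

Step 1: The C–O bond breaks with both electrons going to the mesylate; MsO⁻ leaves and a secondary carbocation remains.
Step 2: A 1,2-hydride shift from the adjacent sec-butyl carbon moves the positive charge from the secondary centre to an adjacent carbon, generating a more stable tertiary carbocation.
Step 3: Loss of a β-proton to a water molecule of the solvent: the C–H bonding pair collapses toward the cationic carbon to form the C=C π bond, yielding the alkene.
Total: 3 elementary steps.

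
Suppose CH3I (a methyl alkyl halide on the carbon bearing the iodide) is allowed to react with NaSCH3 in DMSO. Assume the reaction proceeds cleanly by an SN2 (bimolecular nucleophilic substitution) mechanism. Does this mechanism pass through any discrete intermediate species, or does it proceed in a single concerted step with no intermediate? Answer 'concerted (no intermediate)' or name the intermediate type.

CH3S⁻ attacks the back face of the α-carbon while I⁻ departs with the C–I bonding pair — a single concerted displacement through a pentacoordinate transition state.
All bond changes occur in one transition state; no discrete intermediate is formed.

concerted (no intermediate)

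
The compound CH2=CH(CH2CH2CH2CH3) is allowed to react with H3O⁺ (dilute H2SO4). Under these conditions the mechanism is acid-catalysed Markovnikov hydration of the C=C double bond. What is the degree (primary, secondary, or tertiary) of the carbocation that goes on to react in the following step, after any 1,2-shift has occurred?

Step 1: The π electrons of the C=C bond attack a proton of H3O⁺; Markovnikov addition places the new C–H on the less-substituted alkene carbon, so the positive charge ends up on the more-substituted carbon — a secondary carbocation. H2O is released.
No single 1,2-shift to an adjacent carbon would give a more-substituted cation, so no rearrangement occurs.

secondary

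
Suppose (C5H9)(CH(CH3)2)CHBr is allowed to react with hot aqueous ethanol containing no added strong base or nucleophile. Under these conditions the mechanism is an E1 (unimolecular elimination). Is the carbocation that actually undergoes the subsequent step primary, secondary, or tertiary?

tertiary

Step 1: Unassisted departure of Br⁻ (taking the C–Br bonding pair) generates a secondary carbocation.
Step 2: Carbocation rearrangement: a 1,2-hydride shift from the adjacent cyclopentyl carbon converts the initially-formed secondary cation into the more stable tertiary cation.
The cation rearranges from secondary to tertiary via a 1,2-hydride shift from the adjacent cyclopentyl carbon; the tertiary cation is what reacts next.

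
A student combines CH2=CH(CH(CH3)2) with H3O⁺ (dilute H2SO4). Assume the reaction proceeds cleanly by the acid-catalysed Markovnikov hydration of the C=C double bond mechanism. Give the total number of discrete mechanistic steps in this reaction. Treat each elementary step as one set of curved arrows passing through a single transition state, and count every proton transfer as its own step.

4

Step 1: Protonation of the alkene by H3O⁺: the π bond acts as the nucleophile and picks up H⁺, giving the more stable (Markovnikov) secondary carbocation. H2O is released.
Step 2: A hydride (H with its bonding pair) migrates from the adjacent isopropyl carbon to the cationic centre — a 1,2-hydride shift — upgrading the secondary cation to a tertiary one.
Step 3: A lone pair on the oxygen of H2O attacks the carbocation, forming a C–O bond and an oxonium ion (a protonated alcohol).
Step 4: H2O removes a proton from the oxonium oxygen, regenerating H3O⁺ and giving the neutral alcohol.
Total: 4 elementary steps.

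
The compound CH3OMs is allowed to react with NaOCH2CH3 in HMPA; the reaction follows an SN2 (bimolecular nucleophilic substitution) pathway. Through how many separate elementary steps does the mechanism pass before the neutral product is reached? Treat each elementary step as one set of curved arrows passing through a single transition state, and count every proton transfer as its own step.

1

Step 1: Backside attack by CH3CH2O⁻ on the carbon bearing the mesylate: the new C–O bond forms as the C–O bond breaks, with Walden inversion at carbon.
Total: 1 elementary step.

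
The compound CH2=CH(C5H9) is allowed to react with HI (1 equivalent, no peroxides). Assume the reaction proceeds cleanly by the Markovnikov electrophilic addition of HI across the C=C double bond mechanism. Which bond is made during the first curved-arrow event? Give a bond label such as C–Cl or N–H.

Step 1: Protonation of the alkene by HI: the π bond acts as the nucleophile and picks up H⁺, giving the more stable (Markovnikov) secondary carbocation. The H–I bond breaks heterolytically, releasing I⁻.
The bond formed in this step is the C–H bond.

C–H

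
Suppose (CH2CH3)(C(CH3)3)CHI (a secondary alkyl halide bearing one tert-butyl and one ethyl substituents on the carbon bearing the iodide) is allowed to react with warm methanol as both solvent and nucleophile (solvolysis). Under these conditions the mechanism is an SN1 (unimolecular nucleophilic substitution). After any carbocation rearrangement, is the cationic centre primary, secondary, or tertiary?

tertiary

Step 1: The C–I bond breaks with both electrons going to the iodide; I⁻ leaves and a secondary carbocation remains.
Step 2: Carbocation rearrangement: a 1,2-methyl shift from the adjacent tert-butyl carbon converts the initially-formed secondary cation into the more stable tertiary cation.
The cation rearranges from secondary to tertiary via a 1,2-methyl shift from the adjacent tert-butyl carbon; the tertiary cation is what reacts next.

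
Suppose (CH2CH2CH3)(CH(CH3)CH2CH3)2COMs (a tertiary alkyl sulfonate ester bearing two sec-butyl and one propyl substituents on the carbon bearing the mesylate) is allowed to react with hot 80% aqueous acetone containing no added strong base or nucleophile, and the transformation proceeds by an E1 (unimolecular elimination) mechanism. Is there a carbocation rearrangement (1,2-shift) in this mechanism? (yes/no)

The first-formed carbocation is tertiary.
No single 1,2-shift to an adjacent carbon would produce a more-substituted cation than the one already present, so no rearrangement occurs.

no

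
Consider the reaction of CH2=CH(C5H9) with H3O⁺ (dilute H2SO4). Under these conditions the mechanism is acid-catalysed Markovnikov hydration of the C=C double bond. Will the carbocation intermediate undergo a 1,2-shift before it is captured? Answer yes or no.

The first-formed carbocation is secondary.
The adjacent cyclopentyl carbon already bears 2 other carbon substituents and has a hydrogen to migrate; after a 1,2-hydride shift from that carbon the positive charge sits on a tertiary centre.
Tertiary is more stable than secondary, so the shift occurs.

yes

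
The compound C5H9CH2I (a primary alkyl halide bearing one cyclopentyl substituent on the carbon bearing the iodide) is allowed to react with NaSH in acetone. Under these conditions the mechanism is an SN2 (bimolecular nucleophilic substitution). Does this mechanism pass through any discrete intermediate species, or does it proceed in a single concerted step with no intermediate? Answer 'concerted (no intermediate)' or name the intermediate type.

concerted (no intermediate)

The hydrosulfide nucleophile donates a lone pair from S to the α-carbon in a backside attack; simultaneously the C–I σ-bond breaks and both of its electrons leave with I⁻. One concerted step with inversion of configuration.
All bond changes occur in one transition state; no discrete intermediate is formed.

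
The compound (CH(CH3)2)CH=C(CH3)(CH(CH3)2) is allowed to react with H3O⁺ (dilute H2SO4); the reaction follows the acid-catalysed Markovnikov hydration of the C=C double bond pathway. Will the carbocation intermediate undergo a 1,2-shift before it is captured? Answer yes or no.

no

The first-formed carbocation is tertiary.
No single 1,2-shift to an adjacent carbon would produce a more-substituted cation than the one already present, so no rearrangement occurs.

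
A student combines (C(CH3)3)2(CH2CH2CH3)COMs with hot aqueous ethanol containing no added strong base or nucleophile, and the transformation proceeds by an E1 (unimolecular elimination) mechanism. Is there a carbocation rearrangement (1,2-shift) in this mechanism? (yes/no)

no

The first-formed carbocation is tertiary.
No single 1,2-shift to an adjacent carbon would produce a more-substituted cation than the one already present, so no rearrangement occurs.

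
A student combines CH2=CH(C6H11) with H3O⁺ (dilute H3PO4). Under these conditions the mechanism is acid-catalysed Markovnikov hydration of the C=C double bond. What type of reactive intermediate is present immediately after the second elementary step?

tertiary carbocation

Step 1: Protonation of the alkene by H3O⁺: the π bond acts as the nucleophile and picks up H⁺, giving the more stable (Markovnikov) secondary carbocation. H2O is released.
Step 2: A hydride (H with its bonding pair) migrates from the adjacent cyclohexyl carbon to the cationic centre — a 1,2-hydride shift — upgrading the secondary cation to a tertiary one.
After step 2 the species present is a tertiary carbocation.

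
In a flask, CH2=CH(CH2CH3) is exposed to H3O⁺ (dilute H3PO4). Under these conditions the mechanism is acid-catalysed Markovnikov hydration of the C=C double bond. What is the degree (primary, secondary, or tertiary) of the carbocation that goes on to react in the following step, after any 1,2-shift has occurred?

secondary

Step 1: Protonation of the alkene by H3O⁺: the π bond acts as the nucleophile and picks up H⁺, giving the more stable (Markovnikov) secondary carbocation. H2O is released.
No single 1,2-shift to an adjacent carbon would give a more-substituted cation, so no rearrangement occurs.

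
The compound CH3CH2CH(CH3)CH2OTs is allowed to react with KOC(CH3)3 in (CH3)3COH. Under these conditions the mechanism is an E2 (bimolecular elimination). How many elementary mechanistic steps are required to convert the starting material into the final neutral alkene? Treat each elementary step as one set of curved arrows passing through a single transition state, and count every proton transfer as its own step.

Step 1: In one step, (CH3)3CO⁻ pulls off a β-proton, the C–O bond cleaves, and a C=C double bond forms between the α- and β-carbons (E2, anti elimination).
Total: 1 elementary step.

1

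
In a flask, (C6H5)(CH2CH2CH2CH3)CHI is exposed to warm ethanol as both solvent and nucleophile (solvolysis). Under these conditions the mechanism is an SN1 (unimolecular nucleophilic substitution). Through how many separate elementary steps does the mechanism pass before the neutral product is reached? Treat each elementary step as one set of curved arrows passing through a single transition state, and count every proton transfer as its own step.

Step 1: Rate-determining heterolysis of the C–I bond gives I⁻ and a secondary carbocation.
(No 1,2-shift: no single shift to an adjacent carbon would give a more stable cation.)
Step 2: CH3CH2OH donates an oxygen lone pair into the empty p orbital of the cation, giving a protonated ether (an oxonium ion).
Step 3: Proton transfer from the O–H of the oxonium ion to a solvent molecule delivers the neutral ether.
Total: 3 elementary steps.

3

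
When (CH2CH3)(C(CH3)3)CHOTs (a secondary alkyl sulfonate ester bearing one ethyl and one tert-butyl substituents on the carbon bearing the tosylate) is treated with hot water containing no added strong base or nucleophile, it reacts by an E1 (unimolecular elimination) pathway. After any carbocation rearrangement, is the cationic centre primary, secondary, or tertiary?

tertiary

Step 1: Ionisation: the C–O σ-bond cleaves heterolytically; both bonding electrons depart with TsO⁻, leaving a secondary carbocation at the α-carbon.
Step 2: Carbocation rearrangement: a 1,2-methyl shift from the adjacent tert-butyl carbon converts the initially-formed secondary cation into the more stable tertiary cation.
The cation rearranges from secondary to tertiary via a 1,2-methyl shift from the adjacent tert-butyl carbon; the tertiary cation is what reacts next.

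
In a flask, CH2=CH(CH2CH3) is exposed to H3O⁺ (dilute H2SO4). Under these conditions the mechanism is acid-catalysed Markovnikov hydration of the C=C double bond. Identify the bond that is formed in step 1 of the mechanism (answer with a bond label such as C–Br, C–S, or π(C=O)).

C–H

Step 1: Protonation of the alkene by H3O⁺: the π bond acts as the nucleophile and picks up H⁺, giving the more stable (Markovnikov) secondary carbocation. H2O is released.
The bond formed in this step is the C–H bond.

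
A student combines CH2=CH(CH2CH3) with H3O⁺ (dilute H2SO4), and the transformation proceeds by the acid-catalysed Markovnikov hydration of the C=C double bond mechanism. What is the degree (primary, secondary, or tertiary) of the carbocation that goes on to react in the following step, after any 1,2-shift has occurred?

secondary

Step 1: The π electrons of the C=C bond attack a proton of H3O⁺; Markovnikov addition places the new C–H on the less-substituted alkene carbon, so the positive charge ends up on the more-substituted carbon — a secondary carbocation. H2O is released.
No single 1,2-shift to an adjacent carbon would give a more-substituted cation, so no rearrangement occurs.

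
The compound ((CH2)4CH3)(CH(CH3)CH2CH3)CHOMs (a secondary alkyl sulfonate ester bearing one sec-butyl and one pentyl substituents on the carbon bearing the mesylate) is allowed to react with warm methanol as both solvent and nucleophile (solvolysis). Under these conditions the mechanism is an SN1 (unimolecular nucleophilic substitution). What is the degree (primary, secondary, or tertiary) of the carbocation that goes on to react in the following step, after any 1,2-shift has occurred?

Step 1: The C–O bond breaks with both electrons going to the mesylate; MsO⁻ leaves and a secondary carbocation remains.
Step 2: A 1,2-hydride shift from the adjacent sec-butyl carbon moves the positive charge from the secondary centre to an adjacent carbon, generating a more stable tertiary carbocation.
The cation rearranges from secondary to tertiary via a 1,2-hydride shift from the adjacent sec-butyl carbon; the tertiary cation is what reacts next.

tertiary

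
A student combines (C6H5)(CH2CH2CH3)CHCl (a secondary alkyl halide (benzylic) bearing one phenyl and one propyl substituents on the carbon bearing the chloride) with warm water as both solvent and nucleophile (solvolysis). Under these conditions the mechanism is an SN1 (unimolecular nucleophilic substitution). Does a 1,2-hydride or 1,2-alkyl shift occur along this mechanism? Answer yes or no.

no

The first-formed carbocation is secondary.
No single 1,2-shift to an adjacent carbon would produce a more-substituted cation than the one already present, so no rearrangement occurs.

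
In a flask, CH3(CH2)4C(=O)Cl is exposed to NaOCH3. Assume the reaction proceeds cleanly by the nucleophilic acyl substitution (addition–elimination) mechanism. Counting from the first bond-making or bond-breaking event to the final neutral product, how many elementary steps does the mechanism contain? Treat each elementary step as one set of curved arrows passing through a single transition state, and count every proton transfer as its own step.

Step 1: Nucleophilic addition of CH3O⁻ to the acyl carbon breaks the π(C=O) bond and yields a tetrahedral, anionic intermediate.
Step 2: An oxygen lone pair re-forms the C=O π bond as the C–Cl σ-bond breaks; Cl⁻ is expelled.
Total: 2 elementary steps.

2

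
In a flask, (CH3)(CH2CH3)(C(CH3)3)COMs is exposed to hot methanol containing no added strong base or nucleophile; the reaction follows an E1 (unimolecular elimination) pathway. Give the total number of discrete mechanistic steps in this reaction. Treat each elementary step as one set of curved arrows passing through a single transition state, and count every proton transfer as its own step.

Step 1: Rate-determining heterolysis of the C–O bond gives MsO⁻ and a tertiary carbocation.
(No 1,2-shift: no single shift to an adjacent carbon would give a more stable cation.)
Step 2: A methanol molecule (solvent) deprotonates a β-carbon; as the C–H bond breaks, those electrons form the new alkene π bond.
Total: 2 elementary steps.

2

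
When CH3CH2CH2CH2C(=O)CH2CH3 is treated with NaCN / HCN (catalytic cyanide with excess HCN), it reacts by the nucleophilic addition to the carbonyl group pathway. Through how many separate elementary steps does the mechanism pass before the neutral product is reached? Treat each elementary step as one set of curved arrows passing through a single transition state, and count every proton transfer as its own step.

2

Step 1: Nucleophilic addition: CN⁻ adds to the carbonyl carbon, pushing the π(C=O) electron pair onto oxygen and giving a tetrahedral alkoxide.
Step 2: The alkoxide is protonated in situ by undissociated HCN, yielding a cyanohydrin; the CN⁻ so formed carries on the cycle.
Total: 2 elementary steps.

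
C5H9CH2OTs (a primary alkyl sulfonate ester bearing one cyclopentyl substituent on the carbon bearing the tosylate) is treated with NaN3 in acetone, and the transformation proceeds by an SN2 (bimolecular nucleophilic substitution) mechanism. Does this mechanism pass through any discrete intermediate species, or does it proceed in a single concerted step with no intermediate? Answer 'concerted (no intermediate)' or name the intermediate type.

N3⁻ attacks the back face of the α-carbon while TsO⁻ departs with the C–O bonding pair — a single concerted displacement through a pentacoordinate transition state.
All bond changes occur in one transition state; no discrete intermediate is formed.

concerted (no intermediate)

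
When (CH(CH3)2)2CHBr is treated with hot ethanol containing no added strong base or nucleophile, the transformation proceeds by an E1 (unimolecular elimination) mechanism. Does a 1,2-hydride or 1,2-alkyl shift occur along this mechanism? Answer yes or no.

The first-formed carbocation is secondary.
The adjacent isopropyl carbon already bears 2 other carbon substituents and has a hydrogen to migrate; after a 1,2-hydride shift from that carbon the positive charge sits on a tertiary centre.
Tertiary is more stable than secondary, so the shift occurs.

yes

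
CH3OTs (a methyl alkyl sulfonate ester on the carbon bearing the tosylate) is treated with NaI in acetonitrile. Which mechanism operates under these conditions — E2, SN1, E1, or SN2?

Conditions: a methyl substrate with a strong nucleophile in the polar aprotic solvent acetonitrile.
These conditions are the textbook signature of the SN2 pathway.
An unhindered substrate with a strong nucleophile in a polar aprotic solvent favours one-step backside displacement.

SN2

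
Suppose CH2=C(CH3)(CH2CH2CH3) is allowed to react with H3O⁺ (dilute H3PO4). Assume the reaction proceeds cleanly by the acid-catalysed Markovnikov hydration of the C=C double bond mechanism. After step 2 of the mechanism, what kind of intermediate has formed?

Step 1: The π electrons of the C=C bond attack a proton of H3O⁺; Markovnikov addition places the new C–H on the less-substituted alkene carbon, so the positive charge ends up on the more-substituted carbon — a tertiary carbocation. H2O is released.
Step 2: Water acts as the nucleophile: an oxygen lone pair bonds to the cationic carbon, giving an oxonium-ion intermediate.
After step 2 the species present is an oxonium ion.

oxonium ion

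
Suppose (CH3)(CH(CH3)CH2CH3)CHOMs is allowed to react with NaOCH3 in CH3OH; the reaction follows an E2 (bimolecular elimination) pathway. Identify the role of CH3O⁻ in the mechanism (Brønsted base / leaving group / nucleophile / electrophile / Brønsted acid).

Step 1: The strong base CH3O⁻ removes a β-hydrogen; in the same concerted event the electrons of the breaking C–H bond form the new π(C=C) bond and the C–O σ-bond breaks, expelling MsO⁻. Anti-periplanar geometry; one transition state.
CH3O⁻ accepts a proton in a proton-transfer step — a Brønsted base.

Brønsted base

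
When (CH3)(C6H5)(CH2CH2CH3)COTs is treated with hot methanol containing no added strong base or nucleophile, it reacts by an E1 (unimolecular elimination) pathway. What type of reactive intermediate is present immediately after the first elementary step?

tertiary carbocation

Step 1: The C–O bond breaks with both electrons going to the tosylate; TsO⁻ leaves and a tertiary carbocation remains.
After step 1 the species present is a tertiary carbocation.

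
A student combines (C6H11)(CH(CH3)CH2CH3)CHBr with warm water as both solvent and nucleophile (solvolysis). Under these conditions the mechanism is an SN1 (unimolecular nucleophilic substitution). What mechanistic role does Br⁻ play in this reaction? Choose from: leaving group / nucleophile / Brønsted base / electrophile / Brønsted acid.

Step 1: Unassisted departure of Br⁻ (taking the C–Br bonding pair) generates a secondary carbocation.
Br⁻ departs with both electrons of the breaking σ-bond — that is the definition of a leaving group.

leaving group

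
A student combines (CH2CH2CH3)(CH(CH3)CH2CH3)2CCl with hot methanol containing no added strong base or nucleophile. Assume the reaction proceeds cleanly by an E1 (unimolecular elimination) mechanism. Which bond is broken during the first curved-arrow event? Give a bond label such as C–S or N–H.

Step 1: Ionisation: the C–Cl σ-bond cleaves heterolytically; both bonding electrons depart with Cl⁻, leaving a tertiary carbocation at the α-carbon.
The bond broken in this step is the C–Cl bond.

C–Cl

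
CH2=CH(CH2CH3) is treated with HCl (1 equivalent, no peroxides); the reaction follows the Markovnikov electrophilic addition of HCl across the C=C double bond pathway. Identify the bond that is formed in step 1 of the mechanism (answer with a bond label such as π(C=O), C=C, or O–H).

Step 1: Protonation of the alkene by HCl: the π bond acts as the nucleophile and picks up H⁺, giving the more stable (Markovnikov) secondary carbocation. The H–Cl bond breaks heterolytically, releasing Cl⁻.
The bond formed in this step is the C–H bond.

C–H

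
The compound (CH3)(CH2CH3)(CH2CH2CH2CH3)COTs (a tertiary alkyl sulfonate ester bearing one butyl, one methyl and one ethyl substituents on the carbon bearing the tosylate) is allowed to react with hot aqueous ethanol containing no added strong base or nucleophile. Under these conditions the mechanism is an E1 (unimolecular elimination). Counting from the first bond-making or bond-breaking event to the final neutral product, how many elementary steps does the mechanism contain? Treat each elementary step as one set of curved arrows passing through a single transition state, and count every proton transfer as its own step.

Step 1: Rate-determining heterolysis of the C–O bond gives TsO⁻ and a tertiary carbocation.
(No 1,2-shift: no single shift to an adjacent carbon would give a more stable cation.)
Step 2: Loss of a β-proton to a water (or ethanol) molecule of the solvent: the C–H bonding pair collapses toward the cationic carbon to form the C=C π bond, yielding the alkene.
Total: 2 elementary steps.

2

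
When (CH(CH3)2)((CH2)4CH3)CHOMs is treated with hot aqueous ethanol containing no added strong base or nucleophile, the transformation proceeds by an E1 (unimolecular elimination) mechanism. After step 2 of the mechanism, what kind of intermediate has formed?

tertiary carbocation

Step 1: Rate-determining heterolysis of the C–O bond gives MsO⁻ and a secondary carbocation.
Step 2: A 1,2-hydride shift from the adjacent isopropyl carbon moves the positive charge from the secondary centre to an adjacent carbon, generating a more stable tertiary carbocation.
After step 2 the species present is a tertiary carbocation.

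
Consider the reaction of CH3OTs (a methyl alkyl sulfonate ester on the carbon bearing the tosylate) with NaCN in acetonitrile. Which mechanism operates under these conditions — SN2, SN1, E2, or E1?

SN2

Conditions: a methyl substrate with a strong nucleophile in the polar aprotic solvent acetonitrile.
These conditions are the textbook signature of the SN2 pathway.
An unhindered substrate with a strong nucleophile in a polar aprotic solvent favours one-step backside displacement.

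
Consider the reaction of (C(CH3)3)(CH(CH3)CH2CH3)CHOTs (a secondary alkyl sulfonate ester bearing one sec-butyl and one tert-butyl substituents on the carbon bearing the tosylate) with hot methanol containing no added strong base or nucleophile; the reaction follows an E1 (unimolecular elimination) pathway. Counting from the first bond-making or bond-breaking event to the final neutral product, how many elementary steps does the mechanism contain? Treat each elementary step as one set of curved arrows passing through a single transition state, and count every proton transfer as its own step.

3

Step 1: Ionisation: the C–O σ-bond cleaves heterolytically; both bonding electrons depart with TsO⁻, leaving a secondary carbocation at the α-carbon.
Step 2: Carbocation rearrangement: a 1,2-hydride shift from the adjacent sec-butyl carbon converts the initially-formed secondary cation into the more stable tertiary cation.
Step 3: Loss of a β-proton to a methanol molecule of the solvent: the C–H bonding pair collapses toward the cationic carbon to form the C=C π bond, yielding the alkene.
Total: 3 elementary steps.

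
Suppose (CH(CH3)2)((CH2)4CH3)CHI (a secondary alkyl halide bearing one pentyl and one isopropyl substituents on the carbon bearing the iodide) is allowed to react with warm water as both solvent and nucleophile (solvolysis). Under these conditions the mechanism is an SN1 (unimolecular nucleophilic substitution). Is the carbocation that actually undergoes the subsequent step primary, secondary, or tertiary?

tertiary

Step 1: The C–I bond breaks with both electrons going to the iodide; I⁻ leaves and a secondary carbocation remains.
Step 2: A hydride (H with its bonding pair) migrates from the adjacent isopropyl carbon to the cationic centre — a 1,2-hydride shift — upgrading the secondary cation to a tertiary one.
The cation rearranges from secondary to tertiary via a 1,2-hydride shift from the adjacent isopropyl carbon; the tertiary cation is what reacts next.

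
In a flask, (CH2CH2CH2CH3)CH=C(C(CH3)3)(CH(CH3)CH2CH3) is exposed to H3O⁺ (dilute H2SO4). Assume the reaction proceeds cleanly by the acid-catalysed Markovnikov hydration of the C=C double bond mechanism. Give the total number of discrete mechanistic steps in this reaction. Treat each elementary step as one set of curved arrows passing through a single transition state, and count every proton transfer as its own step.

Step 1: Electrophilic addition begins with the π(C=C) electrons forming a bond to the proton of H3O⁺. Following Markovnikov's rule, the resulting cation is tertiary. H2O is released.
(No 1,2-shift: no single shift to an adjacent carbon would give a more stable cation.)
Step 2: Nucleophilic capture of the cation by H2O produces the protonated alcohol (an oxonium ion).
Step 3: Proton transfer from the O–H of the oxonium ion to H2O completes the catalytic cycle and yields the alcohol.
Total: 3 elementary steps.

3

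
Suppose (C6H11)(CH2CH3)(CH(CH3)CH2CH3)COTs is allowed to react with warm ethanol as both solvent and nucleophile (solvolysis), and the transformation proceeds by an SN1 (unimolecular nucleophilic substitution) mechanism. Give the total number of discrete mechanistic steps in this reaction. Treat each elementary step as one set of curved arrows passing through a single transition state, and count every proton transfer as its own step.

3

Step 1: The C–O bond breaks with both electrons going to the tosylate; TsO⁻ leaves and a tertiary carbocation remains.
(No 1,2-shift: no single shift to an adjacent carbon would give a more stable cation.)
Step 2: A lone pair on the oxygen of CH3CH2OH attacks the carbocation, forming a new C–O σ-bond and an oxonium ion.
Step 3: Proton transfer from the O–H of the oxonium ion to a solvent molecule delivers the neutral ether.
Total: 3 elementary steps.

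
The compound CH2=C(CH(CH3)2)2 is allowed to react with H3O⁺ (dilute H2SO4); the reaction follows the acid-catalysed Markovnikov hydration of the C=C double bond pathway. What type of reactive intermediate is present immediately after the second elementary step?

oxonium ion

Step 1: Electrophilic addition begins with the π(C=C) electrons forming a bond to the proton of H3O⁺. Following Markovnikov's rule, the resulting cation is tertiary. H2O is released.
Step 2: Water acts as the nucleophile: an oxygen lone pair bonds to the cationic carbon, giving an oxonium-ion intermediate.
After step 2 the species present is an oxonium ion.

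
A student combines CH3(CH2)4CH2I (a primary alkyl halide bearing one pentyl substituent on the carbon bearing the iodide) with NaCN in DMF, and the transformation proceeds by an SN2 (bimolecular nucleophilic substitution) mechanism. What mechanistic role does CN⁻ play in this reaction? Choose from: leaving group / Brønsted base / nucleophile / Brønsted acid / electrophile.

nucleophile

Step 1: The cyanide nucleophile donates a lone pair from C to the α-carbon in a backside attack; simultaneously the C–I σ-bond breaks and both of its electrons leave with I⁻. One concerted step with inversion of configuration.
CN⁻ donates an electron pair to form a new σ-bond to carbon — it is the nucleophile.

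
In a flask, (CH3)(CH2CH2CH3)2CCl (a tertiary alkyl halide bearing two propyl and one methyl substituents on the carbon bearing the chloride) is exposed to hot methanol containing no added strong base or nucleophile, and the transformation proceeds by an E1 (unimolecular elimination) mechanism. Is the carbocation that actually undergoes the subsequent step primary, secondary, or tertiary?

tertiary

Step 1: Rate-determining heterolysis of the C–Cl bond gives Cl⁻ and a tertiary carbocation.
No single 1,2-shift to an adjacent carbon would give a more-substituted cation, so no rearrangement occurs.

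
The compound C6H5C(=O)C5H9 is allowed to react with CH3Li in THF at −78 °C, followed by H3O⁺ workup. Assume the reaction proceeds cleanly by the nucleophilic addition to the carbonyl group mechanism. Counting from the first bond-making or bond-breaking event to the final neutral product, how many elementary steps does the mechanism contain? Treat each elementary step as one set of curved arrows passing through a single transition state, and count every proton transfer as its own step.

Step 1: the carbanion-like carbon of CH3Li attacks the sp² carbonyl carbon; the C=O π bond breaks and the electrons end up as a lone pair on the alkoxide oxygen of the tetrahedral intermediate.
Step 2: The alkoxide picks up a proton during H3O⁺ workup to yield an alcohol.
Total: 2 elementary steps.

2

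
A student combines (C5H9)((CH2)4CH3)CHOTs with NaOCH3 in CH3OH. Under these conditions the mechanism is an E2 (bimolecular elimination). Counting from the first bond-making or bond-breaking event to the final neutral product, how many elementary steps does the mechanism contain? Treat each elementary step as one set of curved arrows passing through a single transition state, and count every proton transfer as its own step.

Step 1: In one step, CH3O⁻ pulls off a β-proton, the C–O bond cleaves, and a C=C double bond forms between the α- and β-carbons (E2, anti elimination).
Total: 1 elementary step.

1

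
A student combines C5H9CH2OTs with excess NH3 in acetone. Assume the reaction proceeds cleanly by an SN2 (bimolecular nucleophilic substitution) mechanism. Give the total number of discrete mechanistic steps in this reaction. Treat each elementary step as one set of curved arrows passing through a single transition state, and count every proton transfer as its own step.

Step 1: A lone pair on the N of NH3 attacks the α-carbon from the back side while the C–O bond breaks; both bonding electrons leave with TsO⁻. The product of this concerted step is an alkylammonium ion.
Step 2: A second equivalent of NH3 removes a proton from the N, giving the neutral product.
Total: 2 elementary steps.

2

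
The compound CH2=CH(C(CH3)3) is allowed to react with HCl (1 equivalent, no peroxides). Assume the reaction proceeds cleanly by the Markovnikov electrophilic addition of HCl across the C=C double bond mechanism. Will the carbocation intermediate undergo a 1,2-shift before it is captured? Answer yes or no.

The first-formed carbocation is secondary.
The adjacent tert-butyl carbon has no hydrogen but bears methyl groups; migration of one methyl with its bonding pair (a 1,2-methyl shift) places the charge on a tertiary centre.
Tertiary is more stable than secondary, so the shift occurs.

yes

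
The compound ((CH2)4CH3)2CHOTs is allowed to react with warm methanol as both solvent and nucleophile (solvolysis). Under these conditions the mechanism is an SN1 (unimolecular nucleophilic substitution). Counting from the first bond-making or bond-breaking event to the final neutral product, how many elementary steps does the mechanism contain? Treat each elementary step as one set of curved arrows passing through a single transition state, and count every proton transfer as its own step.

Step 1: Unassisted departure of TsO⁻ (taking the C–O bonding pair) generates a secondary carbocation.
(No 1,2-shift: no single shift to an adjacent carbon would give a more stable cation.)
Step 2: CH3OH donates an oxygen lone pair into the empty p orbital of the cation, giving a protonated ether (an oxonium ion).
Step 3: Proton transfer from the O–H of the oxonium ion to a solvent molecule delivers the neutral ether.
Total: 3 elementary steps.

3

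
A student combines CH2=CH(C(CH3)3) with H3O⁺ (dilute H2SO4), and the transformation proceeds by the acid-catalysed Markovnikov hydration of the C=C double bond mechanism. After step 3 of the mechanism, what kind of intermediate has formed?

oxonium ion

Step 1: Protonation of the alkene by H3O⁺: the π bond acts as the nucleophile and picks up H⁺, giving the more stable (Markovnikov) secondary carbocation. H2O is released.
Step 2: A 1,2-methyl shift from the adjacent tert-butyl carbon moves the positive charge from the secondary centre to an adjacent carbon, generating a more stable tertiary carbocation.
Step 3: Water acts as the nucleophile: an oxygen lone pair bonds to the cationic carbon, giving an oxonium-ion intermediate.
After step 3 the species present is an oxonium ion.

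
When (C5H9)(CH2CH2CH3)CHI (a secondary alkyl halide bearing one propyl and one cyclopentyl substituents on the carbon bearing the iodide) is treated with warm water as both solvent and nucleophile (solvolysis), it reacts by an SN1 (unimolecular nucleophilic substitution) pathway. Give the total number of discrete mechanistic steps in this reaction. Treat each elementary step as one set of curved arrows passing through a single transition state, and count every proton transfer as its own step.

4

Step 1: Rate-determining heterolysis of the C–I bond gives I⁻ and a secondary carbocation.
Step 2: A 1,2-hydride shift from the adjacent cyclopentyl carbon moves the positive charge from the secondary centre to an adjacent carbon, generating a more stable tertiary carbocation.
Step 3: Nucleophilic capture: the oxygen of H2O bonds to the cationic carbon, producing an oxonium-ion intermediate.
Step 4: Proton transfer from the O–H of the oxonium ion to a solvent molecule delivers the neutral alcohol.
Total: 4 elementary steps.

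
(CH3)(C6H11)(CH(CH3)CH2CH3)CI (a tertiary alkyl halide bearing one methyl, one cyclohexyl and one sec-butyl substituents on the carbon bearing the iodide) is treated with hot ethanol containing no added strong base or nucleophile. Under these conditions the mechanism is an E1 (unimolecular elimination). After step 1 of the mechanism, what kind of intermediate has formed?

Step 1: Unassisted departure of I⁻ (taking the C–I bonding pair) generates a tertiary carbocation.
After step 1 the species present is a tertiary carbocation.

tertiary carbocation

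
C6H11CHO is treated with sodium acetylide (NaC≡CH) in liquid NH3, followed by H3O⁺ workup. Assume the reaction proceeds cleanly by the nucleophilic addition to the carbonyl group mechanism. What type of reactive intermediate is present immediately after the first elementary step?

tetrahedral alkoxide intermediate

Step 1: HC≡C⁻ attacks the sp² carbonyl carbon; the C=O π bond breaks and the electrons end up as a lone pair on the alkoxide oxygen of the tetrahedral intermediate.
After step 1 the species present is a tetrahedral alkoxide intermediate.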